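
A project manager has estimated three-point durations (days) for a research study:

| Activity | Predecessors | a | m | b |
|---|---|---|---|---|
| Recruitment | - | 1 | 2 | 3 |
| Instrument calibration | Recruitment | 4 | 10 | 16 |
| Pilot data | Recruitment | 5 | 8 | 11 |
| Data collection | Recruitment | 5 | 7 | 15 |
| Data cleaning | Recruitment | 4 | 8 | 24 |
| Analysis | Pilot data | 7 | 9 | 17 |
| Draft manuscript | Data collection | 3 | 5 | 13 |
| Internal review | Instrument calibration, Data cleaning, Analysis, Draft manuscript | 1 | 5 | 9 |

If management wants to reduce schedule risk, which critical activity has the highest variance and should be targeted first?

te_Recruitment = (1 + 4·2 + 3)/6 = 12/6 = 2; σ²_Recruitment = ((3−1)/6)² = 0.111
te_Instrument calibration = (4 + 4·10 + 16)/6 = 60/6 = 10; σ²_Instrument calibration = ((16−4)/6)² = 4.000
te_Pilot data = (5 + 4·8 + 11)/6 = 48/6 = 8; σ²_Pilot data = ((11−5)/6)² = 1.000
te_Data collection = (5 + 4·7 + 15)/6 = 48/6 = 8; σ²_Data collection = ((15−5)/6)² = 2.778
te_Data cleaning = (4 + 4·8 + 24)/6 = 60/6 = 10; σ²_Data cleaning = ((24−4)/6)² = 11.111
te_Analysis = (7 + 4·9 + 17)/6 = 60/6 = 10; σ²_Analysis = ((17−7)/6)² = 2.778
te_Draft manuscript = (3 + 4·5 + 13)/6 = 36/6 = 6; σ²_Draft manuscript = ((13−3)/6)² = 2.778
te_Internal review = (1 + 4·5 + 9)/6 = 30/6 = 5; σ²_Internal review = ((9−1)/6)² = 1.778

Forward pass:
ES_Recruitment = 0; EF_Recruitment = 2
ES_Instrument calibration = 2; EF_Instrument calibration = 2+10 = 12
ES_Pilot data = 2; EF_Pilot data = 2+8 = 10
ES_Data collection = 2; EF_Data collection = 2+8 = 10
ES_Data cleaning = 2; EF_Data cleaning = 2+10 = 12
ES_Analysis = 10; EF_Analysis = 10+10 = 20
ES_Draft manuscript = 10; EF_Draft manuscript = 10+6 = 16
ES_Internal review = max(EF_Instrument calibration=12, EF_Data cleaning=12, EF_Analysis=20, EF_Draft manuscript=16) = 20; EF_Internal review = 20+5 = 25
Expected project duration μ = 25 days. Critical path: Recruitment → Pilot data → Analysis → Internal review.

Variances on critical path: σ²_Recruitment=0.111, σ²_Pilot data=1.000, σ²_Analysis=2.778, σ²_Internal review=1.778.
Largest is σ²_Analysis = 2.778.

Analysis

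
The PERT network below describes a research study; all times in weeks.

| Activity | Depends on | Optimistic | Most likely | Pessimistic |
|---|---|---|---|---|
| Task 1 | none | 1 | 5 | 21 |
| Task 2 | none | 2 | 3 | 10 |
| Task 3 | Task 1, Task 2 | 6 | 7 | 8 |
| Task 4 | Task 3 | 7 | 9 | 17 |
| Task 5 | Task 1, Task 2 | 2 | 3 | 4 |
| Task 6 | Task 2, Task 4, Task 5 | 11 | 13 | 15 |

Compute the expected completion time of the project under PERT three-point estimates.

te_Task 1 = (1 + 4·5 + 21)/6 = 42/6 = 7
te_Task 2 = (2 + 4·3 + 10)/6 = 24/6 = 4
te_Task 3 = (6 + 4·7 + 8)/6 = 42/6 = 7
te_Task 4 = (7 + 4·9 + 17)/6 = 60/6 = 10
te_Task 5 = (2 + 4·3 + 4)/6 = 18/6 = 3
te_Task 6 = (11 + 4·13 + 15)/6 = 78/6 = 13

Forward pass:
ES_Task 1 = 0; EF_Task 1 = 7
ES_Task 2 = 0; EF_Task 2 = 4
ES_Task 3 = max(EF_Task 1=7, EF_Task 2=4) = 7; EF_Task 3 = 7+7 = 14
ES_Task 4 = 14; EF_Task 4 = 14+10 = 24
ES_Task 5 = max(EF_Task 1=7, EF_Task 2=4) = 7; EF_Task 5 = 7+3 = 10
ES_Task 6 = max(EF_Task 2=4, EF_Task 4=24, EF_Task 5=10) = 24; EF_Task 6 = 24+13 = 37
Expected project duration μ = 37 weeks. Critical path: Task 1 → Task 3 → Task 4 → Task 6.

37 weeks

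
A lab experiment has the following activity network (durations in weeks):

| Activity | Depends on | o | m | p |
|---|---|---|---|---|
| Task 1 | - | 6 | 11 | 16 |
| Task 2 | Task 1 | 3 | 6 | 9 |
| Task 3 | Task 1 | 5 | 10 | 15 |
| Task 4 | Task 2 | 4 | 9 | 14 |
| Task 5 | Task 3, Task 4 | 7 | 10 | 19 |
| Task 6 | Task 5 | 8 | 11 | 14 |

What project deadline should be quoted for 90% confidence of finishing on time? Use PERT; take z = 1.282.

52.4 weeks

te_Task 1 = (6 + 4·11 + 16)/6 = 66/6 = 11; σ²_Task 1 = ((16−6)/6)² = 2.778
te_Task 2 = (3 + 4·6 + 9)/6 = 36/6 = 6; σ²_Task 2 = ((9−3)/6)² = 1.000
te_Task 3 = (5 + 4·10 + 15)/6 = 60/6 = 10; σ²_Task 3 = ((15−5)/6)² = 2.778
te_Task 4 = (4 + 4·9 + 14)/6 = 54/6 = 9; σ²_Task 4 = ((14−4)/6)² = 2.778
te_Task 5 = (7 + 4·10 + 19)/6 = 66/6 = 11; σ²_Task 5 = ((19−7)/6)² = 4.000
te_Task 6 = (8 + 4·11 + 14)/6 = 66/6 = 11; σ²_Task 6 = ((14−8)/6)² = 1.000

Forward pass:
ES_Task 1 = 0; EF_Task 1 = 11
ES_Task 2 = 11; EF_Task 2 = 11+6 = 17
ES_Task 3 = 11; EF_Task 3 = 11+10 = 21
ES_Task 4 = 17; EF_Task 4 = 17+9 = 26
ES_Task 5 = max(EF_Task 3=21, EF_Task 4=26) = 26; EF_Task 5 = 26+11 = 37
ES_Task 6 = 37; EF_Task 6 = 37+11 = 48
Expected project duration μ = 48 weeks. Critical path: Task 1 → Task 2 → Task 4 → Task 5 → Task 6.

Variance along critical path = 2.778 + 1.000 + 2.778 + 4.000 + 1.000 = 11.556; σ = 3.399 weeks.
D = μ + z·σ = 48 + 1.282·3.399 = 52.4 weeks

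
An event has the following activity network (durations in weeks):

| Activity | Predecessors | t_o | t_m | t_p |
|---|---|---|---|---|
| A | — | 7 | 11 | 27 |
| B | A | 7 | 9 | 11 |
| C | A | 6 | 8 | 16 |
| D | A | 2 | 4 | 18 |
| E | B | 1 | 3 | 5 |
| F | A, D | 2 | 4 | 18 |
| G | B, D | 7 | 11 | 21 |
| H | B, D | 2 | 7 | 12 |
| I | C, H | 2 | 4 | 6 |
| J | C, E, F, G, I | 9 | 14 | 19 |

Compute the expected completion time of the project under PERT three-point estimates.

48 weeks

te_A = (7 + 4·11 + 27)/6 = 78/6 = 13
te_B = (7 + 4·9 + 11)/6 = 54/6 = 9
te_C = (6 + 4·8 + 16)/6 = 54/6 = 9
te_D = (2 + 4·4 + 18)/6 = 36/6 = 6
te_E = (1 + 4·3 + 5)/6 = 18/6 = 3
te_F = (2 + 4·4 + 18)/6 = 36/6 = 6
te_G = (7 + 4·11 + 21)/6 = 72/6 = 12
te_H = (2 + 4·7 + 12)/6 = 42/6 = 7
te_I = (2 + 4·4 + 6)/6 = 24/6 = 4
te_J = (9 + 4·14 + 19)/6 = 84/6 = 14

Forward pass:
ES_A = 0; EF_A = 13
ES_B = 13; EF_B = 13+9 = 22
ES_C = 13; EF_C = 13+9 = 22
ES_D = 13; EF_D = 13+6 = 19
ES_E = 22; EF_E = 22+3 = 25
ES_F = max(EF_A=13, EF_D=19) = 19; EF_F = 19+6 = 25
ES_G = max(EF_B=22, EF_D=19) = 22; EF_G = 22+12 = 34
ES_H = max(EF_B=22, EF_D=19) = 22; EF_H = 22+7 = 29
ES_I = max(EF_C=22, EF_H=29) = 29; EF_I = 29+4 = 33
ES_J = max(EF_C=22, EF_E=25, EF_F=25, EF_G=34, EF_I=33) = 34; EF_J = 34+14 = 48
Expected project duration μ = 48 weeks. Critical path: A → B → G → J.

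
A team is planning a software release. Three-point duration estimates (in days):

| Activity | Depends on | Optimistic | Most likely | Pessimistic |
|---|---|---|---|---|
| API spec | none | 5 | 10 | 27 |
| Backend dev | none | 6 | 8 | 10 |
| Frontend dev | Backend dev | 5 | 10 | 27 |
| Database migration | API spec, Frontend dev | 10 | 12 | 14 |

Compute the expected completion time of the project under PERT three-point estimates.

32 days

te_API spec = (5 + 4·10 + 27)/6 = 72/6 = 12
te_Backend dev = (6 + 4·8 + 10)/6 = 48/6 = 8
te_Frontend dev = (5 + 4·10 + 27)/6 = 72/6 = 12
te_Database migration = (10 + 4·12 + 14)/6 = 72/6 = 12

Forward pass:
ES_API spec = 0; EF_API spec = 12
ES_Backend dev = 0; EF_Backend dev = 8
ES_Frontend dev = 8; EF_Frontend dev = 8+12 = 20
ES_Database migration = max(EF_API spec=12, EF_Frontend dev=20) = 20; EF_Database migration = 20+12 = 32
Expected project duration μ = 32 days. Critical path: Backend dev → Frontend dev → Database migration.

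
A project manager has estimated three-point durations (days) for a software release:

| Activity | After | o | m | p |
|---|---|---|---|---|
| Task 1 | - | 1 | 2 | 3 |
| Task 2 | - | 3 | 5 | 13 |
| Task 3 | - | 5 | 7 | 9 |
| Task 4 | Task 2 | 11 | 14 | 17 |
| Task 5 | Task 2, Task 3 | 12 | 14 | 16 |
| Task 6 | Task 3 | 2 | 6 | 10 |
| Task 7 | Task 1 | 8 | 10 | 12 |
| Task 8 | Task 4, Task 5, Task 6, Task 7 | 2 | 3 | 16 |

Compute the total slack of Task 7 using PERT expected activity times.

te_Task 1 = (1 + 4·2 + 3)/6 = 12/6 = 2
te_Task 2 = (3 + 4·5 + 13)/6 = 36/6 = 6
te_Task 3 = (5 + 4·7 + 9)/6 = 42/6 = 7
te_Task 4 = (11 + 4·14 + 17)/6 = 84/6 = 14
te_Task 5 = (12 + 4·14 + 16)/6 = 84/6 = 14
te_Task 6 = (2 + 4·6 + 10)/6 = 36/6 = 6
te_Task 7 = (8 + 4·10 + 12)/6 = 60/6 = 10
te_Task 8 = (2 + 4·3 + 16)/6 = 30/6 = 5

Forward pass:
ES_Task 1 = 0; EF_Task 1 = 2
ES_Task 2 = 0; EF_Task 2 = 6
ES_Task 3 = 0; EF_Task 3 = 7
ES_Task 4 = 6; EF_Task 4 = 6+14 = 20
ES_Task 5 = max(EF_Task 2=6, EF_Task 3=7) = 7; EF_Task 5 = 7+14 = 21
ES_Task 6 = 7; EF_Task 6 = 7+6 = 13
ES_Task 7 = 2; EF_Task 7 = 2+10 = 12
ES_Task 8 = max(EF_Task 4=20, EF_Task 5=21, EF_Task 6=13, EF_Task 7=12) = 21; EF_Task 8 = 21+5 = 26
Expected project duration μ = 26 days. Critical path: Task 3 → Task 5 → Task 8.

Backward pass:
LF_Task 8 = 26; LS_Task 8 = 26−5 = 21
LF_Task 7 = LS_Task 8 = 21; LS_Task 7 = 21−10 = 11
LF_Task 6 = LS_Task 8 = 21; LS_Task 6 = 21−6 = 15
LF_Task 5 = LS_Task 8 = 21; LS_Task 5 = 21−14 = 7
LF_Task 4 = LS_Task 8 = 21; LS_Task 4 = 21−14 = 7
LF_Task 3 = min(LS_Task 5=7, LS_Task 6=15) = 7; LS_Task 3 = 7−7 = 0
LF_Task 2 = min(LS_Task 4=7, LS_Task 5=7) = 7; LS_Task 2 = 7−6 = 1
LF_Task 1 = LS_Task 7 = 11; LS_Task 1 = 11−2 = 9
Slack_Task 7 = LS_Task 7 − ES_Task 7 = 11 − 2 = 9

9 days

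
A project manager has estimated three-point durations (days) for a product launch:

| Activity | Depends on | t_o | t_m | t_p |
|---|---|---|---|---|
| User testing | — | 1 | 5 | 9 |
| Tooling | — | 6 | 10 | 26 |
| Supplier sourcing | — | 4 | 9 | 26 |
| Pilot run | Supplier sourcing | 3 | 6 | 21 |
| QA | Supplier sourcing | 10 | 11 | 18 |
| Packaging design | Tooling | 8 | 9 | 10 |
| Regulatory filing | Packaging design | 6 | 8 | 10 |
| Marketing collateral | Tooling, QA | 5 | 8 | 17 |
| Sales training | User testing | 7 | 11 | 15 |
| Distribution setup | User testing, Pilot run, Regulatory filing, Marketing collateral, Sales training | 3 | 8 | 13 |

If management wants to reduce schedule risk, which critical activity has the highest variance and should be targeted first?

Supplier sourcing

te_User testing = (1 + 4·5 + 9)/6 = 30/6 = 5; σ²_User testing = ((9−1)/6)² = 1.778
te_Tooling = (6 + 4·10 + 26)/6 = 72/6 = 12; σ²_Tooling = ((26−6)/6)² = 11.111
te_Supplier sourcing = (4 + 4·9 + 26)/6 = 66/6 = 11; σ²_Supplier sourcing = ((26−4)/6)² = 13.444
te_Pilot run = (3 + 4·6 + 21)/6 = 48/6 = 8; σ²_Pilot run = ((21−3)/6)² = 9.000
te_QA = (10 + 4·11 + 18)/6 = 72/6 = 12; σ²_QA = ((18−10)/6)² = 1.778
te_Packaging design = (8 + 4·9 + 10)/6 = 54/6 = 9; σ²_Packaging design = ((10−8)/6)² = 0.111
te_Regulatory filing = (6 + 4·8 + 10)/6 = 48/6 = 8; σ²_Regulatory filing = ((10−6)/6)² = 0.444
te_Marketing collateral = (5 + 4·8 + 17)/6 = 54/6 = 9; σ²_Marketing collateral = ((17−5)/6)² = 4.000
te_Sales training = (7 + 4·11 + 15)/6 = 66/6 = 11; σ²_Sales training = ((15−7)/6)² = 1.778
te_Distribution setup = (3 + 4·8 + 13)/6 = 48/6 = 8; σ²_Distribution setup = ((13−3)/6)² = 2.778

Forward pass:
ES_User testing = 0; EF_User testing = 5
ES_Tooling = 0; EF_Tooling = 12
ES_Supplier sourcing = 0; EF_Supplier sourcing = 11
ES_Pilot run = 11; EF_Pilot run = 11+8 = 19
ES_QA = 11; EF_QA = 11+12 = 23
ES_Packaging design = 12; EF_Packaging design = 12+9 = 21
ES_Regulatory filing = 21; EF_Regulatory filing = 21+8 = 29
ES_Marketing collateral = max(EF_Tooling=12, EF_QA=23) = 23; EF_Marketing collateral = 23+9 = 32
ES_Sales training = 5; EF_Sales training = 5+11 = 16
ES_Distribution setup = max(EF_User testing=5, EF_Pilot run=19, EF_Regulatory filing=29, EF_Marketing collateral=32, EF_Sales training=16) = 32; EF_Distribution setup = 32+8 = 40
Expected project duration μ = 40 days. Critical path: Supplier sourcing → QA → Marketing collateral → Distribution setup.

Variances on critical path: σ²_Supplier sourcing=13.444, σ²_QA=1.778, σ²_Marketing collateral=4.000, σ²_Distribution setup=2.778.
Largest is σ²_Supplier sourcing = 13.444.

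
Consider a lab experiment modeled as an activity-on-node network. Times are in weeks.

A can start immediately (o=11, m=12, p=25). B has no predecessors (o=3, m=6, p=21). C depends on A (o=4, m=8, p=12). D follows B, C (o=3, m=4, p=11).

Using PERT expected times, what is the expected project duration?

te_A = (11 + 4·12 + 25)/6 = 84/6 = 14
te_B = (3 + 4·6 + 21)/6 = 48/6 = 8
te_C = (4 + 4·8 + 12)/6 = 48/6 = 8
te_D = (3 + 4·4 + 11)/6 = 30/6 = 5

Forward pass:
ES_A = 0; EF_A = 14
ES_B = 0; EF_B = 8
ES_C = 14; EF_C = 14+8 = 22
ES_D = max(EF_B=8, EF_C=22) = 22; EF_D = 22+5 = 27
Expected project duration μ = 27 weeks. Critical path: A → C → D.

27 weeks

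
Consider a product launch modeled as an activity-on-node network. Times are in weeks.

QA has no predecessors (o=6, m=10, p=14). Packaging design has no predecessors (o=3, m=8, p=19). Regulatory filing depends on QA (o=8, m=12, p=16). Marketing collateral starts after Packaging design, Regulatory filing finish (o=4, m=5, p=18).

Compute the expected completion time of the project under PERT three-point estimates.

29 weeks

te_QA = (6 + 4·10 + 14)/6 = 60/6 = 10
te_Packaging design = (3 + 4·8 + 19)/6 = 54/6 = 9
te_Regulatory filing = (8 + 4·12 + 16)/6 = 72/6 = 12
te_Marketing collateral = (4 + 4·5 + 18)/6 = 42/6 = 7

Forward pass:
ES_QA = 0; EF_QA = 10
ES_Packaging design = 0; EF_Packaging design = 9
ES_Regulatory filing = 10; EF_Regulatory filing = 10+12 = 22
ES_Marketing collateral = max(EF_Packaging design=9, EF_Regulatory filing=22) = 22; EF_Marketing collateral = 22+7 = 29
Expected project duration μ = 29 weeks. Critical path: QA → Regulatory filing → Marketing collateral.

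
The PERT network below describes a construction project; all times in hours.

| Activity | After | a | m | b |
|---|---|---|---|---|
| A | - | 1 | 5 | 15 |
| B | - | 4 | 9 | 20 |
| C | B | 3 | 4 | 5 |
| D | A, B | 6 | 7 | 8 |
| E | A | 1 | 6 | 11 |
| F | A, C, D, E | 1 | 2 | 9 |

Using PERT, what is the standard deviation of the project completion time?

te_A = (1 + 4·5 + 15)/6 = 36/6 = 6; σ²_A = ((15−1)/6)² = 5.444
te_B = (4 + 4·9 + 20)/6 = 60/6 = 10; σ²_B = ((20−4)/6)² = 7.111
te_C = (3 + 4·4 + 5)/6 = 24/6 = 4; σ²_C = ((5−3)/6)² = 0.111
te_D = (6 + 4·7 + 8)/6 = 42/6 = 7; σ²_D = ((8−6)/6)² = 0.111
te_E = (1 + 4·6 + 11)/6 = 36/6 = 6; σ²_E = ((11−1)/6)² = 2.778
te_F = (1 + 4·2 + 9)/6 = 18/6 = 3; σ²_F = ((9−1)/6)² = 1.778

Forward pass:
ES_A = 0; EF_A = 6
ES_B = 0; EF_B = 10
ES_C = 10; EF_C = 10+4 = 14
ES_D = max(EF_A=6, EF_B=10) = 10; EF_D = 10+7 = 17
ES_E = 6; EF_E = 6+6 = 12
ES_F = max(EF_A=6, EF_C=14, EF_D=17, EF_E=12) = 17; EF_F = 17+3 = 20
Expected project duration μ = 20 hours. Critical path: B → D → F.

Variance along critical path = 7.111 + 0.111 + 1.778 = 9.000
σ = √9.000 = 3.000 hours

3.00 hours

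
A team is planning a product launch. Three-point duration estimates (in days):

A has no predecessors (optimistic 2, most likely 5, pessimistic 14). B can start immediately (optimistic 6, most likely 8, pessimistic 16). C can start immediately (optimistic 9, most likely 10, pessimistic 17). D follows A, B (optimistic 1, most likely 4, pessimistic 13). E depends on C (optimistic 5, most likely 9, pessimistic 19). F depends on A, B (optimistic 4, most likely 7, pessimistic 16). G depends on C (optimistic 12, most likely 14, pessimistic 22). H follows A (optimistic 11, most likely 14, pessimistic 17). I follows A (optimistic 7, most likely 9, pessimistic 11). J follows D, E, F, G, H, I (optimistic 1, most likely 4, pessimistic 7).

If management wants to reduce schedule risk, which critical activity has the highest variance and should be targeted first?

G

te_A = (2 + 4·5 + 14)/6 = 36/6 = 6; σ²_A = ((14−2)/6)² = 4.000
te_B = (6 + 4·8 + 16)/6 = 54/6 = 9; σ²_B = ((16−6)/6)² = 2.778
te_C = (9 + 4·10 + 17)/6 = 66/6 = 11; σ²_C = ((17−9)/6)² = 1.778
te_D = (1 + 4·4 + 13)/6 = 30/6 = 5; σ²_D = ((13−1)/6)² = 4.000
te_E = (5 + 4·9 + 19)/6 = 60/6 = 10; σ²_E = ((19−5)/6)² = 5.444
te_F = (4 + 4·7 + 16)/6 = 48/6 = 8; σ²_F = ((16−4)/6)² = 4.000
te_G = (12 + 4·14 + 22)/6 = 90/6 = 15; σ²_G = ((22−12)/6)² = 2.778
te_H = (11 + 4·14 + 17)/6 = 84/6 = 14; σ²_H = ((17−11)/6)² = 1.000
te_I = (7 + 4·9 + 11)/6 = 54/6 = 9; σ²_I = ((11−7)/6)² = 0.444
te_J = (1 + 4·4 + 7)/6 = 24/6 = 4; σ²_J = ((7−1)/6)² = 1.000

Forward pass:
ES_A = 0; EF_A = 6
ES_B = 0; EF_B = 9
ES_C = 0; EF_C = 11
ES_D = max(EF_A=6, EF_B=9) = 9; EF_D = 9+5 = 14
ES_E = 11; EF_E = 11+10 = 21
ES_F = max(EF_A=6, EF_B=9) = 9; EF_F = 9+8 = 17
ES_G = 11; EF_G = 11+15 = 26
ES_H = 6; EF_H = 6+14 = 20
ES_I = 6; EF_I = 6+9 = 15
ES_J = max(EF_D=14, EF_E=21, EF_F=17, EF_G=26, EF_H=20, EF_I=15) = 26; EF_J = 26+4 = 30
Expected project duration μ = 30 days. Critical path: C → G → J.

Variances on critical path: σ²_C=1.778, σ²_G=2.778, σ²_J=1.000.
Largest is σ²_G = 2.778.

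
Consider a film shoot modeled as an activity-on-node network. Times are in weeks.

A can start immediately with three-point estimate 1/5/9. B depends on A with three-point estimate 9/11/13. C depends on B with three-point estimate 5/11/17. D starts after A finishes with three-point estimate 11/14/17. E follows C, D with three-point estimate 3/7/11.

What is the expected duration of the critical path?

34 weeks

te_A = (1 + 4·5 + 9)/6 = 30/6 = 5
te_B = (9 + 4·11 + 13)/6 = 66/6 = 11
te_C = (5 + 4·11 + 17)/6 = 66/6 = 11
te_D = (11 + 4·14 + 17)/6 = 84/6 = 14
te_E = (3 + 4·7 + 11)/6 = 42/6 = 7

Forward pass:
ES_A = 0; EF_A = 5
ES_B = 5; EF_B = 5+11 = 16
ES_C = 16; EF_C = 16+11 = 27
ES_D = 5; EF_D = 5+14 = 19
ES_E = max(EF_C=27, EF_D=19) = 27; EF_E = 27+7 = 34
Expected project duration μ = 34 weeks. Critical path: A → B → C → E.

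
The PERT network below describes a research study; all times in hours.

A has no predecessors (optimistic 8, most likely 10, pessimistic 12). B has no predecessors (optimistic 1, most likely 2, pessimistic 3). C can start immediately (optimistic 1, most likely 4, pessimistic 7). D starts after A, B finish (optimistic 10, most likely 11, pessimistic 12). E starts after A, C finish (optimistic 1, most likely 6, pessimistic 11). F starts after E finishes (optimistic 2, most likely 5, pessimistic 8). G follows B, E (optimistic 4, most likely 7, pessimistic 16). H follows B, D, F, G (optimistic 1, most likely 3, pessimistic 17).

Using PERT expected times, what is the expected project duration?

29 hours

te_A = (8 + 4·10 + 12)/6 = 60/6 = 10
te_B = (1 + 4·2 + 3)/6 = 12/6 = 2
te_C = (1 + 4·4 + 7)/6 = 24/6 = 4
te_D = (10 + 4·11 + 12)/6 = 66/6 = 11
te_E = (1 + 4·6 + 11)/6 = 36/6 = 6
te_F = (2 + 4·5 + 8)/6 = 30/6 = 5
te_G = (4 + 4·7 + 16)/6 = 48/6 = 8
te_H = (1 + 4·3 + 17)/6 = 30/6 = 5

Forward pass:
ES_A = 0; EF_A = 10
ES_B = 0; EF_B = 2
ES_C = 0; EF_C = 4
ES_D = max(EF_A=10, EF_B=2) = 10; EF_D = 10+11 = 21
ES_E = max(EF_A=10, EF_C=4) = 10; EF_E = 10+6 = 16
ES_F = 16; EF_F = 16+5 = 21
ES_G = max(EF_B=2, EF_E=16) = 16; EF_G = 16+8 = 24
ES_H = max(EF_B=2, EF_D=21, EF_F=21, EF_G=24) = 24; EF_H = 24+5 = 29
Expected project duration μ = 29 hours. Critical path: A → E → G → H.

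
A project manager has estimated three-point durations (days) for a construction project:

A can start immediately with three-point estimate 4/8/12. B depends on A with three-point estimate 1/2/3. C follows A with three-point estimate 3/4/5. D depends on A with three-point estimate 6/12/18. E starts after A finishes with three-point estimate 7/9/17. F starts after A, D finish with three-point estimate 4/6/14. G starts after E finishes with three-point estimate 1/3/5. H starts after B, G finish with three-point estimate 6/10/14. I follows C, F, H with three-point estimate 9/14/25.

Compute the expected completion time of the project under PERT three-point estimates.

46 days

te_A = (4 + 4·8 + 12)/6 = 48/6 = 8
te_B = (1 + 4·2 + 3)/6 = 12/6 = 2
te_C = (3 + 4·4 + 5)/6 = 24/6 = 4
te_D = (6 + 4·12 + 18)/6 = 72/6 = 12
te_E = (7 + 4·9 + 17)/6 = 60/6 = 10
te_F = (4 + 4·6 + 14)/6 = 42/6 = 7
te_G = (1 + 4·3 + 5)/6 = 18/6 = 3
te_H = (6 + 4·10 + 14)/6 = 60/6 = 10
te_I = (9 + 4·14 + 25)/6 = 90/6 = 15

Forward pass:
ES_A = 0; EF_A = 8
ES_B = 8; EF_B = 8+2 = 10
ES_C = 8; EF_C = 8+4 = 12
ES_D = 8; EF_D = 8+12 = 20
ES_E = 8; EF_E = 8+10 = 18
ES_F = max(EF_A=8, EF_D=20) = 20; EF_F = 20+7 = 27
ES_G = 18; EF_G = 18+3 = 21
ES_H = max(EF_B=10, EF_G=21) = 21; EF_H = 21+10 = 31
ES_I = max(EF_C=12, EF_F=27, EF_H=31) = 31; EF_I = 31+15 = 46
Expected project duration μ = 46 days. Critical path: A → E → G → H → I.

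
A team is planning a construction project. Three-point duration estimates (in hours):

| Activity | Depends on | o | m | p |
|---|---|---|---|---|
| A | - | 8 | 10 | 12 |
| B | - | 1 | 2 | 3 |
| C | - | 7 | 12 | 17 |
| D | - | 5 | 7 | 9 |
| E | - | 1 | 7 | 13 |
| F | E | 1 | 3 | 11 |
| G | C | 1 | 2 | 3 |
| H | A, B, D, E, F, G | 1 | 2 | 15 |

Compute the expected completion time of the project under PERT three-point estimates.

18 hours

te_A = (8 + 4·10 + 12)/6 = 60/6 = 10
te_B = (1 + 4·2 + 3)/6 = 12/6 = 2
te_C = (7 + 4·12 + 17)/6 = 72/6 = 12
te_D = (5 + 4·7 + 9)/6 = 42/6 = 7
te_E = (1 + 4·7 + 13)/6 = 42/6 = 7
te_F = (1 + 4·3 + 11)/6 = 24/6 = 4
te_G = (1 + 4·2 + 3)/6 = 12/6 = 2
te_H = (1 + 4·2 + 15)/6 = 24/6 = 4

Forward pass:
ES_A = 0; EF_A = 10
ES_B = 0; EF_B = 2
ES_C = 0; EF_C = 12
ES_D = 0; EF_D = 7
ES_E = 0; EF_E = 7
ES_F = 7; EF_F = 7+4 = 11
ES_G = 12; EF_G = 12+2 = 14
ES_H = max(EF_A=10, EF_B=2, EF_D=7, EF_E=7, EF_F=11, EF_G=14) = 14; EF_H = 14+4 = 18
Expected project duration μ = 18 hours. Critical path: C → G → H.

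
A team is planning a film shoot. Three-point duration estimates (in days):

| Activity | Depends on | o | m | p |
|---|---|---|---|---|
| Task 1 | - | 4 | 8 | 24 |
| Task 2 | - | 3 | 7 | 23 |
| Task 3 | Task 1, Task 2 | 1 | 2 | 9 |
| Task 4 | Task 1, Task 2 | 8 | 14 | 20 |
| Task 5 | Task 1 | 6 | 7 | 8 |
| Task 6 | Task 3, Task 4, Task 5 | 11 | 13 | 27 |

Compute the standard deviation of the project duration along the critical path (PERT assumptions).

te_Task 1 = (4 + 4·8 + 24)/6 = 60/6 = 10; σ²_Task 1 = ((24−4)/6)² = 11.111
te_Task 2 = (3 + 4·7 + 23)/6 = 54/6 = 9; σ²_Task 2 = ((23−3)/6)² = 11.111
te_Task 3 = (1 + 4·2 + 9)/6 = 18/6 = 3; σ²_Task 3 = ((9−1)/6)² = 1.778
te_Task 4 = (8 + 4·14 + 20)/6 = 84/6 = 14; σ²_Task 4 = ((20−8)/6)² = 4.000
te_Task 5 = (6 + 4·7 + 8)/6 = 42/6 = 7; σ²_Task 5 = ((8−6)/6)² = 0.111
te_Task 6 = (11 + 4·13 + 27)/6 = 90/6 = 15; σ²_Task 6 = ((27−11)/6)² = 7.111

Forward pass:
ES_Task 1 = 0; EF_Task 1 = 10
ES_Task 2 = 0; EF_Task 2 = 9
ES_Task 3 = max(EF_Task 1=10, EF_Task 2=9) = 10; EF_Task 3 = 10+3 = 13
ES_Task 4 = max(EF_Task 1=10, EF_Task 2=9) = 10; EF_Task 4 = 10+14 = 24
ES_Task 5 = 10; EF_Task 5 = 10+7 = 17
ES_Task 6 = max(EF_Task 3=13, EF_Task 4=24, EF_Task 5=17) = 24; EF_Task 6 = 24+15 = 39
Expected project duration μ = 39 days. Critical path: Task 1 → Task 4 → Task 6.

Variance along critical path = 11.111 + 4.000 + 7.111 = 22.222
σ = √22.222 = 4.714 days

4.71 days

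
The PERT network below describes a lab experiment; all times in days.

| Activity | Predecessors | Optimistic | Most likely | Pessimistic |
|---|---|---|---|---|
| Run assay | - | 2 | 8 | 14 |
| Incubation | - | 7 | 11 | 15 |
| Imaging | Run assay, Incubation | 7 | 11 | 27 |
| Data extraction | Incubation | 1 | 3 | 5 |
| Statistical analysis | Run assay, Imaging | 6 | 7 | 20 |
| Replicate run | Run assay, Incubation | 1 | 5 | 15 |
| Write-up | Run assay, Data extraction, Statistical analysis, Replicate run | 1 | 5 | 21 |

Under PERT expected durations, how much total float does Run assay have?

3 days

te_Run assay = (2 + 4·8 + 14)/6 = 48/6 = 8
te_Incubation = (7 + 4·11 + 15)/6 = 66/6 = 11
te_Imaging = (7 + 4·11 + 27)/6 = 78/6 = 13
te_Data extraction = (1 + 4·3 + 5)/6 = 18/6 = 3
te_Statistical analysis = (6 + 4·7 + 20)/6 = 54/6 = 9
te_Replicate run = (1 + 4·5 + 15)/6 = 36/6 = 6
te_Write-up = (1 + 4·5 + 21)/6 = 42/6 = 7

Forward pass:
ES_Run assay = 0; EF_Run assay = 8
ES_Incubation = 0; EF_Incubation = 11
ES_Imaging = max(EF_Run assay=8, EF_Incubation=11) = 11; EF_Imaging = 11+13 = 24
ES_Data extraction = 11; EF_Data extraction = 11+3 = 14
ES_Statistical analysis = max(EF_Run assay=8, EF_Imaging=24) = 24; EF_Statistical analysis = 24+9 = 33
ES_Replicate run = max(EF_Run assay=8, EF_Incubation=11) = 11; EF_Replicate run = 11+6 = 17
ES_Write-up = max(EF_Run assay=8, EF_Data extraction=14, EF_Statistical analysis=33, EF_Replicate run=17) = 33; EF_Write-up = 33+7 = 40
Expected project duration μ = 40 days. Critical path: Incubation → Imaging → Statistical analysis → Write-up.

Backward pass:
LF_Write-up = 40; LS_Write-up = 40−7 = 33
LF_Replicate run = LS_Write-up = 33; LS_Replicate run = 33−6 = 27
LF_Statistical analysis = LS_Write-up = 33; LS_Statistical analysis = 33−9 = 24
LF_Data extraction = LS_Write-up = 33; LS_Data extraction = 33−3 = 30
LF_Imaging = LS_Statistical analysis = 24; LS_Imaging = 24−13 = 11
LF_Incubation = min(LS_Imaging=11, LS_Data extraction=30, LS_Replicate run=27) = 11; LS_Incubation = 11−11 = 0
LF_Run assay = min(LS_Imaging=11, LS_Statistical analysis=24, LS_Replicate run=27, LS_Write-up=33) = 11; LS_Run assay = 11−8 = 3
Slack_Run assay = LS_Run assay − ES_Run assay = 3 − 0 = 3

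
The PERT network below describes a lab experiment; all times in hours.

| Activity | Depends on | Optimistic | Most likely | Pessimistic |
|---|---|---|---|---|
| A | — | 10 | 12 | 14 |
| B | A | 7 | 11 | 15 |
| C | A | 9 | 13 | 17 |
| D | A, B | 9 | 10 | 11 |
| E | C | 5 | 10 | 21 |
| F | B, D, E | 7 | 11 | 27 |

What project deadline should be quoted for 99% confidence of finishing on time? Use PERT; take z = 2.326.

59.5 hours

te_A = (10 + 4·12 + 14)/6 = 72/6 = 12; σ²_A = ((14−10)/6)² = 0.444
te_B = (7 + 4·11 + 15)/6 = 66/6 = 11; σ²_B = ((15−7)/6)² = 1.778
te_C = (9 + 4·13 + 17)/6 = 78/6 = 13; σ²_C = ((17−9)/6)² = 1.778
te_D = (9 + 4·10 + 11)/6 = 60/6 = 10; σ²_D = ((11−9)/6)² = 0.111
te_E = (5 + 4·10 + 21)/6 = 66/6 = 11; σ²_E = ((21−5)/6)² = 7.111
te_F = (7 + 4·11 + 27)/6 = 78/6 = 13; σ²_F = ((27−7)/6)² = 11.111

Forward pass:
ES_A = 0; EF_A = 12
ES_B = 12; EF_B = 12+11 = 23
ES_C = 12; EF_C = 12+13 = 25
ES_D = max(EF_A=12, EF_B=23) = 23; EF_D = 23+10 = 33
ES_E = 25; EF_E = 25+11 = 36
ES_F = max(EF_B=23, EF_D=33, EF_E=36) = 36; EF_F = 36+13 = 49
Expected project duration μ = 49 hours. Critical path: A → C → E → F.

Variance along critical path = 0.444 + 1.778 + 7.111 + 11.111 = 20.444; σ = 4.522 hours.
D = μ + z·σ = 49 + 2.326·4.522 = 59.5 hours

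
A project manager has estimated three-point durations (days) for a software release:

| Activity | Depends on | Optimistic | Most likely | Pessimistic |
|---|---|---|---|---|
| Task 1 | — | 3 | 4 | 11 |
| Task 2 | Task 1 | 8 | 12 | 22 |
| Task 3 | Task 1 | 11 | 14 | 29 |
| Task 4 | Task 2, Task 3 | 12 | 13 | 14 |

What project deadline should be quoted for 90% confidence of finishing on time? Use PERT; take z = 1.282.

38.2 days

te_Task 1 = (3 + 4·4 + 11)/6 = 30/6 = 5; σ²_Task 1 = ((11−3)/6)² = 1.778
te_Task 2 = (8 + 4·12 + 22)/6 = 78/6 = 13; σ²_Task 2 = ((22−8)/6)² = 5.444
te_Task 3 = (11 + 4·14 + 29)/6 = 96/6 = 16; σ²_Task 3 = ((29−11)/6)² = 9.000
te_Task 4 = (12 + 4·13 + 14)/6 = 78/6 = 13; σ²_Task 4 = ((14−12)/6)² = 0.111

Forward pass:
ES_Task 1 = 0; EF_Task 1 = 5
ES_Task 2 = 5; EF_Task 2 = 5+13 = 18
ES_Task 3 = 5; EF_Task 3 = 5+16 = 21
ES_Task 4 = max(EF_Task 2=18, EF_Task 3=21) = 21; EF_Task 4 = 21+13 = 34
Expected project duration μ = 34 days. Critical path: Task 1 → Task 3 → Task 4.

Variance along critical path = 1.778 + 9.000 + 0.111 = 10.889; σ = 3.300 days.
D = μ + z·σ = 34 + 1.282·3.300 = 38.2 days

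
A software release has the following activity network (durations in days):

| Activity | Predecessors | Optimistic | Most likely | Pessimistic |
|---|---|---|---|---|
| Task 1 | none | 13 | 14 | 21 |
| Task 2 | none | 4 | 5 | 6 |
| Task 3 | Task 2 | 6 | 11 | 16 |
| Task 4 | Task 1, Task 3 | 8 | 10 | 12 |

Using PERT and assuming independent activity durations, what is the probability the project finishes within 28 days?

0.863

te_Task 1 = (13 + 4·14 + 21)/6 = 90/6 = 15; σ²_Task 1 = ((21−13)/6)² = 1.778
te_Task 2 = (4 + 4·5 + 6)/6 = 30/6 = 5; σ²_Task 2 = ((6−4)/6)² = 0.111
te_Task 3 = (6 + 4·11 + 16)/6 = 66/6 = 11; σ²_Task 3 = ((16−6)/6)² = 2.778
te_Task 4 = (8 + 4·10 + 12)/6 = 60/6 = 10; σ²_Task 4 = ((12−8)/6)² = 0.444

Forward pass:
ES_Task 1 = 0; EF_Task 1 = 15
ES_Task 2 = 0; EF_Task 2 = 5
ES_Task 3 = 5; EF_Task 3 = 5+11 = 16
ES_Task 4 = max(EF_Task 1=15, EF_Task 3=16) = 16; EF_Task 4 = 16+10 = 26
Expected project duration μ = 26 days. Critical path: Task 2 → Task 3 → Task 4.

Variance along critical path = 0.111 + 2.778 + 0.444 = 3.333; σ = √3.333 = 1.826 days.
Z = (28 − 26) / 1.826 = 1.095
P(T ≤ 28) = Φ(1.095) ≈ 0.863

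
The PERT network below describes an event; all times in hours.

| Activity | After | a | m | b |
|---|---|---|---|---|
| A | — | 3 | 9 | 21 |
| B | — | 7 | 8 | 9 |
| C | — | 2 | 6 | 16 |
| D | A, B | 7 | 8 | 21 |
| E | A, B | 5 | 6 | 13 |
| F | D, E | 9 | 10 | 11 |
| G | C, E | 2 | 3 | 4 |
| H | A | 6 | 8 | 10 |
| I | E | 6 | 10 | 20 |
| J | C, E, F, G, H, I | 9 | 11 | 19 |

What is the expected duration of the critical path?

42 hours

te_A = (3 + 4·9 + 21)/6 = 60/6 = 10
te_B = (7 + 4·8 + 9)/6 = 48/6 = 8
te_C = (2 + 4·6 + 16)/6 = 42/6 = 7
te_D = (7 + 4·8 + 21)/6 = 60/6 = 10
te_E = (5 + 4·6 + 13)/6 = 42/6 = 7
te_F = (9 + 4·10 + 11)/6 = 60/6 = 10
te_G = (2 + 4·3 + 4)/6 = 18/6 = 3
te_H = (6 + 4·8 + 10)/6 = 48/6 = 8
te_I = (6 + 4·10 + 20)/6 = 66/6 = 11
te_J = (9 + 4·11 + 19)/6 = 72/6 = 12

Forward pass:
ES_A = 0; EF_A = 10
ES_B = 0; EF_B = 8
ES_C = 0; EF_C = 7
ES_D = max(EF_A=10, EF_B=8) = 10; EF_D = 10+10 = 20
ES_E = max(EF_A=10, EF_B=8) = 10; EF_E = 10+7 = 17
ES_F = max(EF_D=20, EF_E=17) = 20; EF_F = 20+10 = 30
ES_G = max(EF_C=7, EF_E=17) = 17; EF_G = 17+3 = 20
ES_H = 10; EF_H = 10+8 = 18
ES_I = 17; EF_I = 17+11 = 28
ES_J = max(EF_C=7, EF_E=17, EF_F=30, EF_G=20, EF_H=18, EF_I=28) = 30; EF_J = 30+12 = 42
Expected project duration μ = 42 hours. Critical path: A → D → F → J.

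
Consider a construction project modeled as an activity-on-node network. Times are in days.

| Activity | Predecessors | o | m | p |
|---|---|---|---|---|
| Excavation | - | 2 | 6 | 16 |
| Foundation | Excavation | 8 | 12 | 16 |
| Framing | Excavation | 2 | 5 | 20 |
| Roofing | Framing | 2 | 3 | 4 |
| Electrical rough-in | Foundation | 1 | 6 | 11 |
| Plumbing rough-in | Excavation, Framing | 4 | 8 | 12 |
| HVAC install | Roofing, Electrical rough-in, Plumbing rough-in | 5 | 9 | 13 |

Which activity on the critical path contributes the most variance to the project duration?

te_Excavation = (2 + 4·6 + 16)/6 = 42/6 = 7; σ²_Excavation = ((16−2)/6)² = 5.444
te_Foundation = (8 + 4·12 + 16)/6 = 72/6 = 12; σ²_Foundation = ((16−8)/6)² = 1.778
te_Framing = (2 + 4·5 + 20)/6 = 42/6 = 7; σ²_Framing = ((20−2)/6)² = 9.000
te_Roofing = (2 + 4·3 + 4)/6 = 18/6 = 3; σ²_Roofing = ((4−2)/6)² = 0.111
te_Electrical rough-in = (1 + 4·6 + 11)/6 = 36/6 = 6; σ²_Electrical rough-in = ((11−1)/6)² = 2.778
te_Plumbing rough-in = (4 + 4·8 + 12)/6 = 48/6 = 8; σ²_Plumbing rough-in = ((12−4)/6)² = 1.778
te_HVAC install = (5 + 4·9 + 13)/6 = 54/6 = 9; σ²_HVAC install = ((13−5)/6)² = 1.778

Forward pass:
ES_Excavation = 0; EF_Excavation = 7
ES_Foundation = 7; EF_Foundation = 7+12 = 19
ES_Framing = 7; EF_Framing = 7+7 = 14
ES_Roofing = 14; EF_Roofing = 14+3 = 17
ES_Electrical rough-in = 19; EF_Electrical rough-in = 19+6 = 25
ES_Plumbing rough-in = max(EF_Excavation=7, EF_Framing=14) = 14; EF_Plumbing rough-in = 14+8 = 22
ES_HVAC install = max(EF_Roofing=17, EF_Electrical rough-in=25, EF_Plumbing rough-in=22) = 25; EF_HVAC install = 25+9 = 34
Expected project duration μ = 34 days. Critical path: Excavation → Foundation → Electrical rough-in → HVAC install.

Variances on critical path: σ²_Excavation=5.444, σ²_Foundation=1.778, σ²_Electrical rough-in=2.778, σ²_HVAC install=1.778.
Largest is σ²_Excavation = 5.444.

Excavation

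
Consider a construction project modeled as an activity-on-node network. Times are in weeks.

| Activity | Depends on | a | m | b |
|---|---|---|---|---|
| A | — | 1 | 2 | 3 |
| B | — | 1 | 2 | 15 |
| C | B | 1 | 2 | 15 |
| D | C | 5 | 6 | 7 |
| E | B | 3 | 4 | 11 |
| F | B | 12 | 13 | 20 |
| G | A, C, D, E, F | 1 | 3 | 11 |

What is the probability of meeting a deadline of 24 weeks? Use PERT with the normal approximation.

te_A = (1 + 4·2 + 3)/6 = 12/6 = 2; σ²_A = ((3−1)/6)² = 0.111
te_B = (1 + 4·2 + 15)/6 = 24/6 = 4; σ²_B = ((15−1)/6)² = 5.444
te_C = (1 + 4·2 + 15)/6 = 24/6 = 4; σ²_C = ((15−1)/6)² = 5.444
te_D = (5 + 4·6 + 7)/6 = 36/6 = 6; σ²_D = ((7−5)/6)² = 0.111
te_E = (3 + 4·4 + 11)/6 = 30/6 = 5; σ²_E = ((11−3)/6)² = 1.778
te_F = (12 + 4·13 + 20)/6 = 84/6 = 14; σ²_F = ((20−12)/6)² = 1.778
te_G = (1 + 4·3 + 11)/6 = 24/6 = 4; σ²_G = ((11−1)/6)² = 2.778

Forward pass:
ES_A = 0; EF_A = 2
ES_B = 0; EF_B = 4
ES_C = 4; EF_C = 4+4 = 8
ES_D = 8; EF_D = 8+6 = 14
ES_E = 4; EF_E = 4+5 = 9
ES_F = 4; EF_F = 4+14 = 18
ES_G = max(EF_A=2, EF_C=8, EF_D=14, EF_E=9, EF_F=18) = 18; EF_G = 18+4 = 22
Expected project duration μ = 22 weeks. Critical path: B → F → G.

Variance along critical path = 5.444 + 1.778 + 2.778 = 10.000; σ = √10.000 = 3.162 weeks.
Z = (24 − 22) / 3.162 = 0.632
P(T ≤ 24) = Φ(0.632) ≈ 0.736

0.736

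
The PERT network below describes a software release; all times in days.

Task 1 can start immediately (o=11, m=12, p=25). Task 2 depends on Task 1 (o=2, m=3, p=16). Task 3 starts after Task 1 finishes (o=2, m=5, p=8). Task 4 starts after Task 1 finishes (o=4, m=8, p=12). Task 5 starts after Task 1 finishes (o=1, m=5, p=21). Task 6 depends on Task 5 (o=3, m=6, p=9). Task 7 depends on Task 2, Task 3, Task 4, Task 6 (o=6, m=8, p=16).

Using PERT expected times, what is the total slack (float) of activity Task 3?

8 days

te_Task 1 = (11 + 4·12 + 25)/6 = 84/6 = 14
te_Task 2 = (2 + 4·3 + 16)/6 = 30/6 = 5
te_Task 3 = (2 + 4·5 + 8)/6 = 30/6 = 5
te_Task 4 = (4 + 4·8 + 12)/6 = 48/6 = 8
te_Task 5 = (1 + 4·5 + 21)/6 = 42/6 = 7
te_Task 6 = (3 + 4·6 + 9)/6 = 36/6 = 6
te_Task 7 = (6 + 4·8 + 16)/6 = 54/6 = 9

Forward pass:
ES_Task 1 = 0; EF_Task 1 = 14
ES_Task 2 = 14; EF_Task 2 = 14+5 = 19
ES_Task 3 = 14; EF_Task 3 = 14+5 = 19
ES_Task 4 = 14; EF_Task 4 = 14+8 = 22
ES_Task 5 = 14; EF_Task 5 = 14+7 = 21
ES_Task 6 = 21; EF_Task 6 = 21+6 = 27
ES_Task 7 = max(EF_Task 2=19, EF_Task 3=19, EF_Task 4=22, EF_Task 6=27) = 27; EF_Task 7 = 27+9 = 36
Expected project duration μ = 36 days. Critical path: Task 1 → Task 5 → Task 6 → Task 7.

Backward pass:
LF_Task 7 = 36; LS_Task 7 = 36−9 = 27
LF_Task 6 = LS_Task 7 = 27; LS_Task 6 = 27−6 = 21
LF_Task 5 = LS_Task 6 = 21; LS_Task 5 = 21−7 = 14
LF_Task 4 = LS_Task 7 = 27; LS_Task 4 = 27−8 = 19
LF_Task 3 = LS_Task 7 = 27; LS_Task 3 = 27−5 = 22
LF_Task 2 = LS_Task 7 = 27; LS_Task 2 = 27−5 = 22
LF_Task 1 = min(LS_Task 2=22, LS_Task 3=22, LS_Task 4=19, LS_Task 5=14) = 14; LS_Task 1 = 14−14 = 0
Slack_Task 3 = LS_Task 3 − ES_Task 3 = 22 − 14 = 8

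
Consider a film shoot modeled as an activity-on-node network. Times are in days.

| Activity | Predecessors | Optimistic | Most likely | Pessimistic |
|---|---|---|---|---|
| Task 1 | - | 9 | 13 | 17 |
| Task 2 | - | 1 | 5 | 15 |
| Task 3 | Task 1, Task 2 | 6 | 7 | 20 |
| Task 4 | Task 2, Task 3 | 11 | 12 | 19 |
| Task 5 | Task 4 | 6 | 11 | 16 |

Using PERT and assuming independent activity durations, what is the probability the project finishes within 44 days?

te_Task 1 = (9 + 4·13 + 17)/6 = 78/6 = 13; σ²_Task 1 = ((17−9)/6)² = 1.778
te_Task 2 = (1 + 4·5 + 15)/6 = 36/6 = 6; σ²_Task 2 = ((15−1)/6)² = 5.444
te_Task 3 = (6 + 4·7 + 20)/6 = 54/6 = 9; σ²_Task 3 = ((20−6)/6)² = 5.444
te_Task 4 = (11 + 4·12 + 19)/6 = 78/6 = 13; σ²_Task 4 = ((19−11)/6)² = 1.778
te_Task 5 = (6 + 4·11 + 16)/6 = 66/6 = 11; σ²_Task 5 = ((16−6)/6)² = 2.778

Forward pass:
ES_Task 1 = 0; EF_Task 1 = 13
ES_Task 2 = 0; EF_Task 2 = 6
ES_Task 3 = max(EF_Task 1=13, EF_Task 2=6) = 13; EF_Task 3 = 13+9 = 22
ES_Task 4 = max(EF_Task 2=6, EF_Task 3=22) = 22; EF_Task 4 = 22+13 = 35
ES_Task 5 = 35; EF_Task 5 = 35+11 = 46
Expected project duration μ = 46 days. Critical path: Task 1 → Task 3 → Task 4 → Task 5.

Variance along critical path = 1.778 + 5.444 + 1.778 + 2.778 = 11.778; σ = √11.778 = 3.432 days.
Z = (44 − 46) / 3.432 = -0.583
P(T ≤ 44) = Φ(-0.583) ≈ 0.280

0.280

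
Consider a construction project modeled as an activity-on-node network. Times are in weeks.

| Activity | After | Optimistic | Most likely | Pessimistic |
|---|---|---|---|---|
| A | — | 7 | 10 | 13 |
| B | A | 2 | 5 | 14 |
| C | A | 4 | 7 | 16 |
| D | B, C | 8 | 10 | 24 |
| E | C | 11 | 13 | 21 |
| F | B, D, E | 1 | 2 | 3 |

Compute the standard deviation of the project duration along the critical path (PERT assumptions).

te_A = (7 + 4·10 + 13)/6 = 60/6 = 10; σ²_A = ((13−7)/6)² = 1.000
te_B = (2 + 4·5 + 14)/6 = 36/6 = 6; σ²_B = ((14−2)/6)² = 4.000
te_C = (4 + 4·7 + 16)/6 = 48/6 = 8; σ²_C = ((16−4)/6)² = 4.000
te_D = (8 + 4·10 + 24)/6 = 72/6 = 12; σ²_D = ((24−8)/6)² = 7.111
te_E = (11 + 4·13 + 21)/6 = 84/6 = 14; σ²_E = ((21−11)/6)² = 2.778
te_F = (1 + 4·2 + 3)/6 = 12/6 = 2; σ²_F = ((3−1)/6)² = 0.111

Forward pass:
ES_A = 0; EF_A = 10
ES_B = 10; EF_B = 10+6 = 16
ES_C = 10; EF_C = 10+8 = 18
ES_D = max(EF_B=16, EF_C=18) = 18; EF_D = 18+12 = 30
ES_E = 18; EF_E = 18+14 = 32
ES_F = max(EF_B=16, EF_D=30, EF_E=32) = 32; EF_F = 32+2 = 34
Expected project duration μ = 34 weeks. Critical path: A → C → E → F.

Variance along critical path = 1.000 + 4.000 + 2.778 + 0.111 = 7.889
σ = √7.889 = 2.809 weeks

2.81 weeks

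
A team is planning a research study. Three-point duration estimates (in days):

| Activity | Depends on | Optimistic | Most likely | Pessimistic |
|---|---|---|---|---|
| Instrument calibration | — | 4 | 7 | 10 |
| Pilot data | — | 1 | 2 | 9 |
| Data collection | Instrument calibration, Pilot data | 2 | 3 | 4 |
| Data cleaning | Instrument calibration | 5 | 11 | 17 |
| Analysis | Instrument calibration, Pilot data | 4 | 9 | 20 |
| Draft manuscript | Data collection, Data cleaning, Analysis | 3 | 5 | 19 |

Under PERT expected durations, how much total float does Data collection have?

te_Instrument calibration = (4 + 4·7 + 10)/6 = 42/6 = 7
te_Pilot data = (1 + 4·2 + 9)/6 = 18/6 = 3
te_Data collection = (2 + 4·3 + 4)/6 = 18/6 = 3
te_Data cleaning = (5 + 4·11 + 17)/6 = 66/6 = 11
te_Analysis = (4 + 4·9 + 20)/6 = 60/6 = 10
te_Draft manuscript = (3 + 4·5 + 19)/6 = 42/6 = 7

Forward pass:
ES_Instrument calibration = 0; EF_Instrument calibration = 7
ES_Pilot data = 0; EF_Pilot data = 3
ES_Data collection = max(EF_Instrument calibration=7, EF_Pilot data=3) = 7; EF_Data collection = 7+3 = 10
ES_Data cleaning = 7; EF_Data cleaning = 7+11 = 18
ES_Analysis = max(EF_Instrument calibration=7, EF_Pilot data=3) = 7; EF_Analysis = 7+10 = 17
ES_Draft manuscript = max(EF_Data collection=10, EF_Data cleaning=18, EF_Analysis=17) = 18; EF_Draft manuscript = 18+7 = 25
Expected project duration μ = 25 days. Critical path: Instrument calibration → Data cleaning → Draft manuscript.

Backward pass:
LF_Draft manuscript = 25; LS_Draft manuscript = 25−7 = 18
LF_Analysis = LS_Draft manuscript = 18; LS_Analysis = 18−10 = 8
LF_Data cleaning = LS_Draft manuscript = 18; LS_Data cleaning = 18−11 = 7
LF_Data collection = LS_Draft manuscript = 18; LS_Data collection = 18−3 = 15
LF_Pilot data = min(LS_Data collection=15, LS_Analysis=8) = 8; LS_Pilot data = 8−3 = 5
LF_Instrument calibration = min(LS_Data collection=15, LS_Data cleaning=7, LS_Analysis=8) = 7; LS_Instrument calibration = 7−7 = 0
Slack_Data collection = LS_Data collection − ES_Data collection = 15 − 7 = 8

8 days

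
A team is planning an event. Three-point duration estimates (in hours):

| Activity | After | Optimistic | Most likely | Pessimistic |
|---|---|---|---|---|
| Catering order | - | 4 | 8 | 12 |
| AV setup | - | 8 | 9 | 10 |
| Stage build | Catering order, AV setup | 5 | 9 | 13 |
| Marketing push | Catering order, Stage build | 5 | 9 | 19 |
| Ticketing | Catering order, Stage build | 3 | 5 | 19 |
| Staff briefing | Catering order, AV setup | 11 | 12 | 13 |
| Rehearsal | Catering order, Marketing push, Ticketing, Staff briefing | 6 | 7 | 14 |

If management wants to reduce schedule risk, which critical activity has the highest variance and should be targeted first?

Marketing push

te_Catering order = (4 + 4·8 + 12)/6 = 48/6 = 8; σ²_Catering order = ((12−4)/6)² = 1.778
te_AV setup = (8 + 4·9 + 10)/6 = 54/6 = 9; σ²_AV setup = ((10−8)/6)² = 0.111
te_Stage build = (5 + 4·9 + 13)/6 = 54/6 = 9; σ²_Stage build = ((13−5)/6)² = 1.778
te_Marketing push = (5 + 4·9 + 19)/6 = 60/6 = 10; σ²_Marketing push = ((19−5)/6)² = 5.444
te_Ticketing = (3 + 4·5 + 19)/6 = 42/6 = 7; σ²_Ticketing = ((19−3)/6)² = 7.111
te_Staff briefing = (11 + 4·12 + 13)/6 = 72/6 = 12; σ²_Staff briefing = ((13−11)/6)² = 0.111
te_Rehearsal = (6 + 4·7 + 14)/6 = 48/6 = 8; σ²_Rehearsal = ((14−6)/6)² = 1.778

Forward pass:
ES_Catering order = 0; EF_Catering order = 8
ES_AV setup = 0; EF_AV setup = 9
ES_Stage build = max(EF_Catering order=8, EF_AV setup=9) = 9; EF_Stage build = 9+9 = 18
ES_Marketing push = max(EF_Catering order=8, EF_Stage build=18) = 18; EF_Marketing push = 18+10 = 28
ES_Ticketing = max(EF_Catering order=8, EF_Stage build=18) = 18; EF_Ticketing = 18+7 = 25
ES_Staff briefing = max(EF_Catering order=8, EF_AV setup=9) = 9; EF_Staff briefing = 9+12 = 21
ES_Rehearsal = max(EF_Catering order=8, EF_Marketing push=28, EF_Ticketing=25, EF_Staff briefing=21) = 28; EF_Rehearsal = 28+8 = 36
Expected project duration μ = 36 hours. Critical path: AV setup → Stage build → Marketing push → Rehearsal.

Variances on critical path: σ²_AV setup=0.111, σ²_Stage build=1.778, σ²_Marketing push=5.444, σ²_Rehearsal=1.778.
Largest is σ²_Marketing push = 5.444.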